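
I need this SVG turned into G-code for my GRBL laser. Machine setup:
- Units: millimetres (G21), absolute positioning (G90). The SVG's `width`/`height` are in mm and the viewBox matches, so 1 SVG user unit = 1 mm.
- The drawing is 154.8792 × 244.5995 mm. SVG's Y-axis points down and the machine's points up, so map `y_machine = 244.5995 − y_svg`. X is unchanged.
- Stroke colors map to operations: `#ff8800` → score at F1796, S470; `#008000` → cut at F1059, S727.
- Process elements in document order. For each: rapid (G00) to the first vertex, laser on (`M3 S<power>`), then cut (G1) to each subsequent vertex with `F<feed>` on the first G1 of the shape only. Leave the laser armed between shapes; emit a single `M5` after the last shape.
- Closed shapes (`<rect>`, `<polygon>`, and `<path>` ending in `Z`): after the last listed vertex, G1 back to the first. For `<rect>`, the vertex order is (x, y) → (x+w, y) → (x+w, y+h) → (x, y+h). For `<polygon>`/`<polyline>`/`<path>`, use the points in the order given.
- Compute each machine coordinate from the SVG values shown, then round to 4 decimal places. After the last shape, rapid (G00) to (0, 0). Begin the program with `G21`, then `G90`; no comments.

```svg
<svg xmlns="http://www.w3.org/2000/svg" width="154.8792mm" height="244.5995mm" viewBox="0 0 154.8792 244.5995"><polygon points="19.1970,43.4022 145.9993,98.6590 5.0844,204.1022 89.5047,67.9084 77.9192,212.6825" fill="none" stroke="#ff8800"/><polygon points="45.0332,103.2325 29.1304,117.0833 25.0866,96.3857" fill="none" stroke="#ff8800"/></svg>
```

viewBox `0 0 154.8792 244.5995` with mm width/height → 1 unit = 1 mm. Flip: y_m = 244.5995 − y_svg.

**Shape 1** — `<polygon>` closed polygon, stroke `#ff8800` → score (S470, F1796). Machine vertices: (19.1970,201.1973) → (145.9993,145.9405) → (5.0844,40.4973) → (89.5047,176.6911) → (77.9192,31.9170) → (19.1970,201.1973). Closed: final G1 returns to the first vertex.

**Shape 2** — `<polygon>` regular polygon, stroke `#ff8800` → score (S470, F1796). Machine vertices: (45.0332,141.3670) → (29.1304,127.5162) → (25.0866,148.2138) → (45.0332,141.3670). Closed: final G1 returns to the first vertex.

G21
G90
G00 X19.1970 Y201.1973
M3 S470
G1 X145.9993 Y145.9405 F1796
G1 X5.0844 Y40.4973
G1 X89.5047 Y176.6911
G1 X77.9192 Y31.9170
G1 X19.1970 Y201.1973
G00 X45.0332 Y141.3670
M3 S470
G1 X29.1304 Y127.5162 F1796
G1 X25.0866 Y148.2138
G1 X45.0332 Y141.3670
M5
G00 X0.0000 Y0.0000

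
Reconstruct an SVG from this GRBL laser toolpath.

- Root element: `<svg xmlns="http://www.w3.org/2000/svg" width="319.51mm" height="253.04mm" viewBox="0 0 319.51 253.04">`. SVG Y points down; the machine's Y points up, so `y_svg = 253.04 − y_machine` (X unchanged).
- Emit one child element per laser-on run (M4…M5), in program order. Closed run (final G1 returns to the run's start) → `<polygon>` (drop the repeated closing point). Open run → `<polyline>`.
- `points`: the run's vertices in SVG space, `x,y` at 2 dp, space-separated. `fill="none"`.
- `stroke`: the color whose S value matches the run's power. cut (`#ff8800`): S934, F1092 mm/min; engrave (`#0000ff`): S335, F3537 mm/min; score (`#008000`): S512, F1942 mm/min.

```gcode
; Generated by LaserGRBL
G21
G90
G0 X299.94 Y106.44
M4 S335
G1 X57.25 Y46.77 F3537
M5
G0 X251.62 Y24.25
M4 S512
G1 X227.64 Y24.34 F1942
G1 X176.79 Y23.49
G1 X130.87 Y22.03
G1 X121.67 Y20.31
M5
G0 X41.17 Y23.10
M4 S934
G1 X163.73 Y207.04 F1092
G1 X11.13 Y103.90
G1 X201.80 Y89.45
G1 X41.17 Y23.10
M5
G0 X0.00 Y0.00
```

Each laser-on run becomes one SVG element. Flip Y back into SVG space with y_svg = 253.04 − y_machine.

Run 1: power S335 maps to stroke `#0000ff` (engrave). The run is open, so emit a `<polyline>` with points (Y-flipped): 299.94,146.60 57.25,206.27.

Run 2: the run's S512 means `#008000` (score). The run is open, so emit a `<polyline>` with points (Y-flipped): 251.62,228.79 227.64,228.70 176.79,229.55 130.87,231.01 121.67,232.73.

Run 3: S934 ⇒ cut layer `#ff8800`. The run returns to its start, so emit a `<polygon>` with points (Y-flipped): 41.17,229.94 163.73,46.00 11.13,149.14 201.80,163.59.

<svg xmlns="http://www.w3.org/2000/svg" width="319.51mm" height="253.04mm" viewBox="0 0 319.51 253.04">
  <polyline points="299.94,146.60 57.25,206.27" fill="none" stroke="#0000ff"/>
  <polyline points="251.62,228.79 227.64,228.70 176.79,229.55 130.87,231.01 121.67,232.73" fill="none" stroke="#008000"/>
  <polygon points="41.17,229.94 163.73,46.00 11.13,149.14 201.80,163.59" fill="none" stroke="#ff8800"/>
</svg>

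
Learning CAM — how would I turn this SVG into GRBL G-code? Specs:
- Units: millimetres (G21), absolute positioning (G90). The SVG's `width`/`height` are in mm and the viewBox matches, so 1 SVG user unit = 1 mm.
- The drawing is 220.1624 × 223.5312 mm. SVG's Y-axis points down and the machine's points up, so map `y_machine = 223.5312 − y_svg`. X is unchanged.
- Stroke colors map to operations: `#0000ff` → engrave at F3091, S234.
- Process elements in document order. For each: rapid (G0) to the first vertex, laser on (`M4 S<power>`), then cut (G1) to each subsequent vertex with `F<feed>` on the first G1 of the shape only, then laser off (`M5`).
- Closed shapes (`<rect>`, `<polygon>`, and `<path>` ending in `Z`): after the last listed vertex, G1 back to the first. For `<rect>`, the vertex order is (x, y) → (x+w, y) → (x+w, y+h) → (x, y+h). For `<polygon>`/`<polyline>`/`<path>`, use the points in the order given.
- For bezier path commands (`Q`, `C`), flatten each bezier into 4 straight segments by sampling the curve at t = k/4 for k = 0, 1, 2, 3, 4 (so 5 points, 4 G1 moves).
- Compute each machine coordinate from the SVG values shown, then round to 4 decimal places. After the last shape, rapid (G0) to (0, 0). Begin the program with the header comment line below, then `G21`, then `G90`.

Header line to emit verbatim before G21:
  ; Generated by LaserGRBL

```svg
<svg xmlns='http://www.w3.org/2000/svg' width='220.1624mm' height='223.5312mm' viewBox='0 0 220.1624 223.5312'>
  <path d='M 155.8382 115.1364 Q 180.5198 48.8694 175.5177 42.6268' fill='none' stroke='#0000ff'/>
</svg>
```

viewBox `0 0 220.1624 223.5312` with mm width/height → 1 unit = 1 mm. Flip: y_m = 223.5312 − y_svg.

**Shape 1** — `<path>` quadratic bezier, stroke `#0000ff` → engrave (S234, F3091). Control points (SVG): P0=(155.8382,115.1364), P1=(180.5198,48.8694), P2=(175.5177,42.6268); sampled at t=k/4. Machine vertices: (155.8382,108.3948) → (166.3238,137.7768) → (173.0989,159.6557) → (176.1635,174.0316) → (175.5177,180.9044). Open path.

; Generated by LaserGRBL
G21
G90
G0 X155.8382 Y108.3948
M4 S234
G1 X166.3238 Y137.7768 F3091
G1 X173.0989 Y159.6557
G1 X176.1635 Y174.0316
G1 X175.5177 Y180.9044
M5
G0 X0.0000 Y0.0000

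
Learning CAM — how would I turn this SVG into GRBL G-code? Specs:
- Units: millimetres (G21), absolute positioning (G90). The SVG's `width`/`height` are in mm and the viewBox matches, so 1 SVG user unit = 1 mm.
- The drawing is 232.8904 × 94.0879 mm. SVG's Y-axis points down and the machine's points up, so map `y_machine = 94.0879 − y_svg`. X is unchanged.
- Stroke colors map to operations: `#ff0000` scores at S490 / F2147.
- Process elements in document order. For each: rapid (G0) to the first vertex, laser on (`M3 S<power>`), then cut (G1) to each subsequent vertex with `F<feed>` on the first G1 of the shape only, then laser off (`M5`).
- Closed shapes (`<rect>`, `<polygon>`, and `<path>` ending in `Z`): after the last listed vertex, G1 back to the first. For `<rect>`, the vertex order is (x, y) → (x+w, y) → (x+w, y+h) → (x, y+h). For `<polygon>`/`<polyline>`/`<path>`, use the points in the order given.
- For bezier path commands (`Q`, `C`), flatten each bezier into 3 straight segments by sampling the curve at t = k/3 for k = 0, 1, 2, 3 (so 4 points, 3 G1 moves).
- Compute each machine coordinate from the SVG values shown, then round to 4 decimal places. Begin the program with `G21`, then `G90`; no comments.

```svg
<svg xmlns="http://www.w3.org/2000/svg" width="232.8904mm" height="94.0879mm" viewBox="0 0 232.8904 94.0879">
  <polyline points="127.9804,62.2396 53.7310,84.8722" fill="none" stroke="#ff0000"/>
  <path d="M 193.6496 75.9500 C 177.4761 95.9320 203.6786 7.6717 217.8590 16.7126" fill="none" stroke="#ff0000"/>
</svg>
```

G21
G90
G0 X127.9804 Y31.8483
M3 S490
G1 X53.7310 Y9.2157 F2147
M5
G0 X193.6496 Y18.1379
M3 S490
G1 X189.5867 Y26.6239 F2147
G1 X201.6860 Y61.5952
G1 X217.8590 Y77.3753
M5

viewBox `0 0 232.8904 94.0879` with mm width/height → 1 unit = 1 mm. Flip: y_m = 94.0879 − y_svg.

**Shape 1** — `<polyline>` line segment, stroke `#ff0000` → score (S490, F2147). Machine vertices: (127.9804,31.8483) → (53.7310,9.2157). Open path.

**Shape 2** — `<path>` cubic bezier, stroke `#ff0000` → score (S490, F2147). Control points (SVG): P0=(193.6496,75.9500), P1=(177.4761,95.9320), P2=(203.6786,7.6717), P3=(217.8590,16.7126); sampled at t=k/3. Machine vertices: (193.6496,18.1379) → (189.5867,26.6239) → (201.6860,61.5952) → (217.8590,77.3753). Open path.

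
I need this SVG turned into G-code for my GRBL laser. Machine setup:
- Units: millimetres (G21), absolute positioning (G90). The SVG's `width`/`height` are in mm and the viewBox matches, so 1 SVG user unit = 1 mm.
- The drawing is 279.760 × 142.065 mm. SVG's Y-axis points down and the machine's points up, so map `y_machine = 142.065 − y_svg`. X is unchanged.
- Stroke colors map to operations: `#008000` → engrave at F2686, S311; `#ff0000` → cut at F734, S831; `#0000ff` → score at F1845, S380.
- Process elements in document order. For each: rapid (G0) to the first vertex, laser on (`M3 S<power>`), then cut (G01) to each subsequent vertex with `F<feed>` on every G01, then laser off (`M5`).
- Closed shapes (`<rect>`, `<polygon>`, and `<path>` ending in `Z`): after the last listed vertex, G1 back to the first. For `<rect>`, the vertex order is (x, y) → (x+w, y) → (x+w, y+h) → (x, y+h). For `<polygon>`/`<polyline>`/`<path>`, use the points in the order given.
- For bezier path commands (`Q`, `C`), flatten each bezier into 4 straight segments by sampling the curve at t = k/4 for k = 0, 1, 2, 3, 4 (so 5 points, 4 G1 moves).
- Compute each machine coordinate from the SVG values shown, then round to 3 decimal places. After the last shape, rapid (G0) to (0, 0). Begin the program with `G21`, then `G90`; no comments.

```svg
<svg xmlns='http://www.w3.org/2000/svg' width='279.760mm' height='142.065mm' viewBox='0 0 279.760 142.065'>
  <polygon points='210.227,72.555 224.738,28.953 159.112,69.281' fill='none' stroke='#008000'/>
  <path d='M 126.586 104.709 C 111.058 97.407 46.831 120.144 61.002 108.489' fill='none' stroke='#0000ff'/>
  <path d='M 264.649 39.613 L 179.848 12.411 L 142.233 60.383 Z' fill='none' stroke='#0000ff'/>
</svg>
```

G21
G90
G0 X210.227 Y69.510
M3 S311
G01 X224.738 Y113.112 F2686
G01 X159.112 Y72.784 F2686
G01 X210.227 Y69.510 F2686
M5
G0 X126.586 Y37.356
M3 S380
G01 X107.795 Y38.207 F1845
G01 X82.657 Y33.834 F1845
G01 X63.087 Y30.277 F1845
G01 X61.002 Y33.576 F1845
M5
G0 X264.649 Y102.452
M3 S380
G01 X179.848 Y129.654 F1845
G01 X142.233 Y81.682 F1845
G01 X264.649 Y102.452 F1845
M5
G0 X0.000 Y0.000

Since the viewBox matches the mm dimensions, user units are millimetres directly. The only transform is the Y-flip y_m = 142.065 − y_svg.

Shape 1 is a closed polygon drawn with `<polygon>`. Its stroke #008000 means engrave at S311, F2686. After flipping Y the toolpath is (210.227,69.510) → (224.738,113.112) → (159.112,72.784) → (210.227,69.510), returning to the start.

Shape 2 is a cubic bezier drawn with `<path>`. Its stroke #0000ff means score at S380, F1845. After flipping Y the toolpath is (126.586,37.356) → (107.795,38.207) → (82.657,33.834) → (63.087,30.277) → (61.002,33.576).

Shape 3 is a closed polygon drawn with `<path>`. Its stroke #0000ff means score at S380, F1845. After flipping Y the toolpath is (264.649,102.452) → (179.848,129.654) → (142.233,81.682) → (264.649,102.452), returning to the start.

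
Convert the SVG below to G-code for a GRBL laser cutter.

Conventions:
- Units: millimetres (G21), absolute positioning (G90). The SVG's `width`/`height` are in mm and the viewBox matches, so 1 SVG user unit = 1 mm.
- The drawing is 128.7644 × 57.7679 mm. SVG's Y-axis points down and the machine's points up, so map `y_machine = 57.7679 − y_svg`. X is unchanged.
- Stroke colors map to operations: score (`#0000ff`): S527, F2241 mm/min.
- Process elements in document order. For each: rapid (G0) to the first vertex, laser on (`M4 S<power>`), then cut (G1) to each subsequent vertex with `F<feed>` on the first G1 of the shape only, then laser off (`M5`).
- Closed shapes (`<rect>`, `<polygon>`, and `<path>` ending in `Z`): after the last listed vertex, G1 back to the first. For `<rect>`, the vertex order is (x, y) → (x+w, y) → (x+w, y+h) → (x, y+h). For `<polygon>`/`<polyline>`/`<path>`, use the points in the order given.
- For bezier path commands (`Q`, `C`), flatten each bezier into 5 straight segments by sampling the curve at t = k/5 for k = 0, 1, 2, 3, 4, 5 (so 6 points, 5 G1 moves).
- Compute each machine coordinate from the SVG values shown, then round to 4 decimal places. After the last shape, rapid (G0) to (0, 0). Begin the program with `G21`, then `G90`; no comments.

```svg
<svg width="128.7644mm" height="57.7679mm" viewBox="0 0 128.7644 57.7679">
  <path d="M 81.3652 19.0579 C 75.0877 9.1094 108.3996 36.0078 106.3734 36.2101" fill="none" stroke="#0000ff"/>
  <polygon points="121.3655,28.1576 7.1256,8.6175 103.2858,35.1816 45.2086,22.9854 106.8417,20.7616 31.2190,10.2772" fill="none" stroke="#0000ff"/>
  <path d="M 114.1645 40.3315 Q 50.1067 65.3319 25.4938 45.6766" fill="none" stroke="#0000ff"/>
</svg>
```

G21
G90
G0 X81.3652 Y38.7100
M4 S527
G1 X81.7500 Y40.7658 F2241
G1 X88.0398 Y37.0284
G1 X96.6379 Y30.5479
G1 X103.9480 Y24.3744
G1 X106.3734 Y21.5578
M5
G0 X121.3655 Y29.6103
M4 S527
G1 X7.1256 Y49.1504 F2241
G1 X103.2858 Y22.5863
G1 X45.2086 Y34.7825
G1 X106.8417 Y37.0063
G1 X31.2190 Y47.4907
G1 X121.3655 Y29.6103
M5
G0 X114.1645 Y17.4364
M4 S527
G1 X90.1192 Y9.2225 F2241
G1 X69.2294 Y4.5810
G1 X51.4953 Y3.5120
G1 X36.9168 Y6.0154
G1 X25.4938 Y12.0913
M5
G0 X0.0000 Y0.0000

Since the viewBox matches the mm dimensions, user units are millimetres directly. The only transform is the Y-flip y_m = 57.7679 − y_svg.

Shape 1 is a cubic bezier drawn with `<path>`. Its stroke #0000ff means score at S527, F2241. After flipping Y the toolpath is (81.3652,38.7100) → (81.7500,40.7658) → (88.0398,37.0284) → (96.6379,30.5479) → (103.9480,24.3744) → (106.3734,21.5578).

Shape 2 is a closed polygon drawn with `<polygon>`. Its stroke #0000ff means score at S527, F2241. After flipping Y the toolpath is (121.3655,29.6103) → (7.1256,49.1504) → (103.2858,22.5863) → (45.2086,34.7825) → (106.8417,37.0063) → (31.2190,47.4907) → (121.3655,29.6103), returning to the start.

Shape 3 is a quadratic bezier drawn with `<path>`. Its stroke #0000ff means score at S527, F2241. After flipping Y the toolpath is (114.1645,17.4364) → (90.1192,9.2225) → (69.2294,4.5810) → (51.4953,3.5120) → (36.9168,6.0154) → (25.4938,12.0913).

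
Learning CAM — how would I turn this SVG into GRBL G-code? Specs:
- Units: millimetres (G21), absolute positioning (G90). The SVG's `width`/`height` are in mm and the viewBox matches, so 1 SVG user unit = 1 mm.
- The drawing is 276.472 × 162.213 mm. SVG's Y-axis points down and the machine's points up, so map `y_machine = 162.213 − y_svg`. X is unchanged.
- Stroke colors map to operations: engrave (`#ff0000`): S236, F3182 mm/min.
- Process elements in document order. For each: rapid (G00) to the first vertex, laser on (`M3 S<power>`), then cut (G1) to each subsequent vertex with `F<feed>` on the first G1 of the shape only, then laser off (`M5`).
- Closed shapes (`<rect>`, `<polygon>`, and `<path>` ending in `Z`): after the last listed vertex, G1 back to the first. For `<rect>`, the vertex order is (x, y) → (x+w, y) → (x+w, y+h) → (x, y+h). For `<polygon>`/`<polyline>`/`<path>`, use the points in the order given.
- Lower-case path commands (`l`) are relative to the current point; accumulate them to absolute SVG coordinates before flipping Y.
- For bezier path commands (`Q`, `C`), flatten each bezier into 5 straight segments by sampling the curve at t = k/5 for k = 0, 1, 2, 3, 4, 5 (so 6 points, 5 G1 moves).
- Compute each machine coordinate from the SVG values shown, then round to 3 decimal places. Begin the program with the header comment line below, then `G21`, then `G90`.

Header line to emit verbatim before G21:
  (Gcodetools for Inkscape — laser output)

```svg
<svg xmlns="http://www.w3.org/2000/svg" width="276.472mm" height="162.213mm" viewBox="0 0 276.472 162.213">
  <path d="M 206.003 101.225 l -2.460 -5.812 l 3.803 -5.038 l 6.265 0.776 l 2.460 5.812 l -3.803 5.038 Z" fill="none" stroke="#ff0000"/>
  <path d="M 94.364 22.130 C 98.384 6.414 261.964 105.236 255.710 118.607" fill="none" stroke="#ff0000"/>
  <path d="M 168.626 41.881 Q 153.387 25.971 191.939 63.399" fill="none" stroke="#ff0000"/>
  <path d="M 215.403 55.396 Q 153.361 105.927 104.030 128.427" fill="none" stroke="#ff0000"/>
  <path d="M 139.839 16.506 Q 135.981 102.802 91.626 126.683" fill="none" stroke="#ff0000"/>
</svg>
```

(Gcodetools for Inkscape — laser output)
G21
G90
G00 X206.003 Y60.988
M3 S236
G1 X203.543 Y66.800 F3182
G1 X207.346 Y71.838
G1 X213.611 Y71.062
G1 X216.071 Y65.250
G1 X212.268 Y60.212
G1 X206.003 Y60.988
M5
G00 X94.364 Y140.083
M3 S236
G1 X113.288 Y137.368 F3182
G1 X154.696 Y116.763
G1 X202.776 Y87.868
G1 X241.717 Y60.283
G1 X255.710 Y43.606
M5
G00 X168.626 Y120.332
M3 S236
G1 X164.682 Y124.562 F3182
G1 X165.041 Y124.526
G1 X169.704 Y120.222
G1 X178.670 Y111.652
G1 X191.939 Y98.814
M5
G00 X215.403 Y106.817
M3 S236
G1 X191.095 Y87.726 F3182
G1 X167.803 Y70.877
G1 X145.529 Y56.271
G1 X124.271 Y43.907
G1 X104.030 Y33.786
M5
G00 X139.839 Y145.707
M3 S236
G1 X136.676 Y113.685 F3182
G1 X130.273 Y86.657
G1 X120.630 Y64.621
G1 X107.748 Y47.579
G1 X91.626 Y35.530
M5

viewBox `0 0 276.472 162.213` with mm width/height → 1 unit = 1 mm. Flip: y_m = 162.213 − y_svg.

**Shape 1** — `<path>` regular polygon, stroke `#ff0000` → engrave (S236, F3182). Machine vertices: (206.003,60.988) → (203.543,66.800) → (207.346,71.838) → (213.611,71.062) → (216.071,65.250) → (212.268,60.212) → (206.003,60.988). Closed: final G1 returns to the first vertex.

**Shape 2** — `<path>` cubic bezier, stroke `#ff0000` → engrave (S236, F3182). Control points (SVG): P0=(94.364,22.130), P1=(98.384,6.414), P2=(261.964,105.236), P3=(255.710,118.607); sampled at t=k/5. Machine vertices: (94.364,140.083) → (113.288,137.368) → (154.696,116.763) → (202.776,87.868) → (241.717,60.283) → (255.710,43.606). Open path.

**Shape 3** — `<path>` quadratic bezier, stroke `#ff0000` → engrave (S236, F3182). Control points (SVG): P0=(168.626,41.881), P1=(153.387,25.971), P2=(191.939,63.399); sampled at t=k/5. Machine vertices: (168.626,120.332) → (164.682,124.562) → (165.041,124.526) → (169.704,120.222) → (178.670,111.652) → (191.939,98.814). Open path.

**Shape 4** — `<path>` quadratic bezier, stroke `#ff0000` → engrave (S236, F3182). Control points (SVG): P0=(215.403,55.396), P1=(153.361,105.927), P2=(104.030,128.427); sampled at t=k/5. Machine vertices: (215.403,106.817) → (191.095,87.726) → (167.803,70.877) → (145.529,56.271) → (124.271,43.907) → (104.030,33.786). Open path.

**Shape 5** — `<path>` quadratic bezier, stroke `#ff0000` → engrave (S236, F3182). Control points (SVG): P0=(139.839,16.506), P1=(135.981,102.802), P2=(91.626,126.683); sampled at t=k/5. Machine vertices: (139.839,145.707) → (136.676,113.685) → (130.273,86.657) → (120.630,64.621) → (107.748,47.579) → (91.626,35.530). Open path.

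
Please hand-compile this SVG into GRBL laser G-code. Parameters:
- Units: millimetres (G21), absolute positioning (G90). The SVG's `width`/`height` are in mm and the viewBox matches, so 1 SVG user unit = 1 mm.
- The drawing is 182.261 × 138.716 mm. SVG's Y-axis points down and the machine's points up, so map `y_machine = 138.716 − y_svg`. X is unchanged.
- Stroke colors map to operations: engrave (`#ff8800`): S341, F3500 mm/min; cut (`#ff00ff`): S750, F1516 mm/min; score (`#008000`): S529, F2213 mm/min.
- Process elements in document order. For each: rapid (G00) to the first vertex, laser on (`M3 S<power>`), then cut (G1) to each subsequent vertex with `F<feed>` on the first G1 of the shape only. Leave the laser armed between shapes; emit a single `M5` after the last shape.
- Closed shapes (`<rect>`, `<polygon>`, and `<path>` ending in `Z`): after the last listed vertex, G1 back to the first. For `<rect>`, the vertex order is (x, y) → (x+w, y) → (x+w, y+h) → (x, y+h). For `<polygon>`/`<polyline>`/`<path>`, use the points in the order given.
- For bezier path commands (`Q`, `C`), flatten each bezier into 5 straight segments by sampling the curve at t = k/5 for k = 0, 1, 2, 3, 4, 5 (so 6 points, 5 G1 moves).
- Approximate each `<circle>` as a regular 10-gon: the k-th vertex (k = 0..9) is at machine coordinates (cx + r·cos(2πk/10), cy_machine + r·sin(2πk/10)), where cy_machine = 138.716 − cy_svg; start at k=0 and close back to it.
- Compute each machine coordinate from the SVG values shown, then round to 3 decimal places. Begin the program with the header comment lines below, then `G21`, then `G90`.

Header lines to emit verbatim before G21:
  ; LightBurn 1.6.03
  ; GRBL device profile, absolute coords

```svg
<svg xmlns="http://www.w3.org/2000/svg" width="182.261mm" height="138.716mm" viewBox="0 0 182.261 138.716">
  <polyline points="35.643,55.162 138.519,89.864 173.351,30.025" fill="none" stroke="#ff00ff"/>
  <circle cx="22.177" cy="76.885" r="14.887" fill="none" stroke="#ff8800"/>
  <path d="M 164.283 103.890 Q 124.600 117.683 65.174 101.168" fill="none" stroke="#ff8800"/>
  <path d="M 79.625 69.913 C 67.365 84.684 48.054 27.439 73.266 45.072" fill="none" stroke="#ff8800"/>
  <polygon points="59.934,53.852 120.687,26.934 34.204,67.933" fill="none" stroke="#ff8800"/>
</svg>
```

Since the viewBox matches the mm dimensions, user units are millimetres directly. The only transform is the Y-flip y_m = 138.716 − y_svg.

Shape 1 is a open polyline drawn with `<polyline>`. Its stroke #ff00ff means cut at S750, F1516. After flipping Y the toolpath is (35.643,83.554) → (138.519,48.852) → (173.351,108.691).

Shape 2 is a circle drawn with `<circle>`. Its stroke #ff8800 means engrave at S341, F3500. After flipping Y the toolpath is (37.064,61.831) → (34.221,70.581) → (26.777,75.989) → (17.577,75.989) → (10.133,70.581) → (7.290,61.831) → (10.133,53.081) → (17.577,47.673) → (26.777,47.673) → (34.221,53.081) → (37.064,61.831), returning to the start.

Shape 3 is a quadratic bezier drawn with `<path>`. Its stroke #ff8800 means engrave at S341, F3500. After flipping Y the toolpath is (164.283,34.826) → (147.620,30.521) → (129.378,28.641) → (109.556,29.185) → (88.155,32.154) → (65.174,37.548).

Shape 4 is a cubic bezier drawn with `<path>`. Its stroke #ff8800 means engrave at S341, F3500. After flipping Y the toolpath is (79.625,68.803) → (71.835,67.407) → (64.829,76.244) → (61.082,88.263) → (63.069,96.414) → (73.266,93.644).

Shape 5 is a closed polygon drawn with `<polygon>`. Its stroke #ff8800 means engrave at S341, F3500. After flipping Y the toolpath is (59.934,84.864) → (120.687,111.782) → (34.204,70.783) → (59.934,84.864), returning to the start.

; LightBurn 1.6.03
; GRBL device profile, absolute coords
G21
G90
G00 X35.643 Y83.554
M3 S750
G1 X138.519 Y48.852 F1516
G1 X173.351 Y108.691
G00 X37.064 Y61.831
M3 S341
G1 X34.221 Y70.581 F3500
G1 X26.777 Y75.989
G1 X17.577 Y75.989
G1 X10.133 Y70.581
G1 X7.290 Y61.831
G1 X10.133 Y53.081
G1 X17.577 Y47.673
G1 X26.777 Y47.673
G1 X34.221 Y53.081
G1 X37.064 Y61.831
G00 X164.283 Y34.826
M3 S341
G1 X147.620 Y30.521 F3500
G1 X129.378 Y28.641
G1 X109.556 Y29.185
G1 X88.155 Y32.154
G1 X65.174 Y37.548
G00 X79.625 Y68.803
M3 S341
G1 X71.835 Y67.407 F3500
G1 X64.829 Y76.244
G1 X61.082 Y88.263
G1 X63.069 Y96.414
G1 X73.266 Y93.644
G00 X59.934 Y84.864
M3 S341
G1 X120.687 Y111.782 F3500
G1 X34.204 Y70.783
G1 X59.934 Y84.864
M5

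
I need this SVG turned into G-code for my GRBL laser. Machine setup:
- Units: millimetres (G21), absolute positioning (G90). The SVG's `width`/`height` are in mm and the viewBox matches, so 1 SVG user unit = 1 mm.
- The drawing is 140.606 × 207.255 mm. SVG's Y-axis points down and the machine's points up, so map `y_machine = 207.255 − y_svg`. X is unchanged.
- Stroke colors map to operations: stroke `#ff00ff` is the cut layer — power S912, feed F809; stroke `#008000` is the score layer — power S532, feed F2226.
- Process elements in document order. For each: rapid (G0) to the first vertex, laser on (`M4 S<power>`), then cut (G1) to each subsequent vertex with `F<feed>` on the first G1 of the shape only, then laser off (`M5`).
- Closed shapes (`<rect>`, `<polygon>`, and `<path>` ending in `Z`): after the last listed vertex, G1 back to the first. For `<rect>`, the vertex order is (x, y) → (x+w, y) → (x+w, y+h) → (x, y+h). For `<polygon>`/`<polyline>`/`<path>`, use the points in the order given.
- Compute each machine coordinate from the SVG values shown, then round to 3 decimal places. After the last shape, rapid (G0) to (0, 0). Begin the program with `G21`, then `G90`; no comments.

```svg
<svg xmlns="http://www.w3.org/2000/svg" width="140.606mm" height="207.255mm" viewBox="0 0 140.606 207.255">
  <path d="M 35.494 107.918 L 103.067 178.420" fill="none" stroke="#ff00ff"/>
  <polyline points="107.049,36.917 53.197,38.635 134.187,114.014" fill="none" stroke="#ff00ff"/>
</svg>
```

G21
G90
G0 X35.494 Y99.337
M4 S912
G1 X103.067 Y28.835 F809
M5
G0 X107.049 Y170.338
M4 S912
G1 X53.197 Y168.620 F809
G1 X134.187 Y93.241
M5
G0 X0.000 Y0.000

Since the viewBox matches the mm dimensions, user units are millimetres directly. The only transform is the Y-flip y_m = 207.255 − y_svg.

Shape 1 is a line segment drawn with `<path>`. Its stroke #ff00ff means cut at S912, F809. After flipping Y the toolpath is (35.494,99.337) → (103.067,28.835).

Shape 2 is a open polyline drawn with `<polyline>`. Its stroke #ff00ff means cut at S912, F809. After flipping Y the toolpath is (107.049,170.338) → (53.197,168.620) → (134.187,93.241).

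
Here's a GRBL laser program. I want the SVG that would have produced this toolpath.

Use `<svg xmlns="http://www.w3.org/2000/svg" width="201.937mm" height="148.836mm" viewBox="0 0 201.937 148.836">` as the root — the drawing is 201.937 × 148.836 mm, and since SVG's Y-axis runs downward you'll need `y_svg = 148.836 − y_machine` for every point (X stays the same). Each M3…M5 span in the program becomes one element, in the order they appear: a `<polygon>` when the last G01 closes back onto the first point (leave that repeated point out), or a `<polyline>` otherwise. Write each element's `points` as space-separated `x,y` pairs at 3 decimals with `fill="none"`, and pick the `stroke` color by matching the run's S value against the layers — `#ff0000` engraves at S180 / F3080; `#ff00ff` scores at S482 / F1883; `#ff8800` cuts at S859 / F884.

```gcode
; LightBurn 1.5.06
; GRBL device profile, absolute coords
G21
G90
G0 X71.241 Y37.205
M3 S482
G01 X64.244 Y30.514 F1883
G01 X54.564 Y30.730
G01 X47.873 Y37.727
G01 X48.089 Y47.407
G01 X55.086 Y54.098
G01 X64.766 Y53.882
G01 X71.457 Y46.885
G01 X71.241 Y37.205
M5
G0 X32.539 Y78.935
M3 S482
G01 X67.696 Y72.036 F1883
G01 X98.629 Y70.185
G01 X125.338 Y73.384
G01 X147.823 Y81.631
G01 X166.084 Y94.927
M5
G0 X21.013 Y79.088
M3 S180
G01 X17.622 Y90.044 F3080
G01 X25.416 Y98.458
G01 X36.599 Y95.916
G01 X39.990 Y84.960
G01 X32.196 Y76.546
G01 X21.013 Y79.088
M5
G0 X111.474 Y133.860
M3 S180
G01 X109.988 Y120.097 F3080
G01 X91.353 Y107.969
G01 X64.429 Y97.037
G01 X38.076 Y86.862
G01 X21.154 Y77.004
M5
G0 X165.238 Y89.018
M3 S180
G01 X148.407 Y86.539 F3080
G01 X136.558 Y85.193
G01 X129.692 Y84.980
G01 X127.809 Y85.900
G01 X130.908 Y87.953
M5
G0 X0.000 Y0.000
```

Each laser-on run becomes one SVG element. Flip Y back into SVG space with y_svg = 148.836 − y_machine.

Run 1: S482 ⇒ score layer `#ff00ff`. The run returns to its start, so emit a `<polygon>` with points (Y-flipped): 71.241,111.631 64.244,118.322 54.564,118.106 47.873,111.109 48.089,101.429 55.086,94.738 64.766,94.954 71.457,101.951.

Run 2: the run's S482 means `#ff00ff` (score). The run is open, so emit a `<polyline>` with points (Y-flipped): 32.539,69.901 67.696,76.800 98.629,78.651 125.338,75.452 147.823,67.205 166.084,53.909.

Run 3: power S180 maps to stroke `#ff0000` (engrave). The run returns to its start, so emit a `<polygon>` with points (Y-flipped): 21.013,69.748 17.622,58.792 25.416,50.378 36.599,52.920 39.990,63.876 32.196,72.290.

Run 4: the run's S180 means `#ff0000` (engrave). The run is open, so emit a `<polyline>` with points (Y-flipped): 111.474,14.976 109.988,28.739 91.353,40.867 64.429,51.799 38.076,61.974 21.154,71.832.

Run 5: S180 ⇒ engrave layer `#ff0000`. The run is open, so emit a `<polyline>` with points (Y-flipped): 165.238,59.818 148.407,62.297 136.558,63.643 129.692,63.856 127.809,62.936 130.908,60.883.

<svg xmlns="http://www.w3.org/2000/svg" width="201.937mm" height="148.836mm" viewBox="0 0 201.937 148.836">
  <polygon points="71.241,111.631 64.244,118.322 54.564,118.106 47.873,111.109 48.089,101.429 55.086,94.738 64.766,94.954 71.457,101.951" fill="none" stroke="#ff00ff"/>
  <polyline points="32.539,69.901 67.696,76.800 98.629,78.651 125.338,75.452 147.823,67.205 166.084,53.909" fill="none" stroke="#ff00ff"/>
  <polygon points="21.013,69.748 17.622,58.792 25.416,50.378 36.599,52.920 39.990,63.876 32.196,72.290" fill="none" stroke="#ff0000"/>
  <polyline points="111.474,14.976 109.988,28.739 91.353,40.867 64.429,51.799 38.076,61.974 21.154,71.832" fill="none" stroke="#ff0000"/>
  <polyline points="165.238,59.818 148.407,62.297 136.558,63.643 129.692,63.856 127.809,62.936 130.908,60.883" fill="none" stroke="#ff0000"/>
</svg>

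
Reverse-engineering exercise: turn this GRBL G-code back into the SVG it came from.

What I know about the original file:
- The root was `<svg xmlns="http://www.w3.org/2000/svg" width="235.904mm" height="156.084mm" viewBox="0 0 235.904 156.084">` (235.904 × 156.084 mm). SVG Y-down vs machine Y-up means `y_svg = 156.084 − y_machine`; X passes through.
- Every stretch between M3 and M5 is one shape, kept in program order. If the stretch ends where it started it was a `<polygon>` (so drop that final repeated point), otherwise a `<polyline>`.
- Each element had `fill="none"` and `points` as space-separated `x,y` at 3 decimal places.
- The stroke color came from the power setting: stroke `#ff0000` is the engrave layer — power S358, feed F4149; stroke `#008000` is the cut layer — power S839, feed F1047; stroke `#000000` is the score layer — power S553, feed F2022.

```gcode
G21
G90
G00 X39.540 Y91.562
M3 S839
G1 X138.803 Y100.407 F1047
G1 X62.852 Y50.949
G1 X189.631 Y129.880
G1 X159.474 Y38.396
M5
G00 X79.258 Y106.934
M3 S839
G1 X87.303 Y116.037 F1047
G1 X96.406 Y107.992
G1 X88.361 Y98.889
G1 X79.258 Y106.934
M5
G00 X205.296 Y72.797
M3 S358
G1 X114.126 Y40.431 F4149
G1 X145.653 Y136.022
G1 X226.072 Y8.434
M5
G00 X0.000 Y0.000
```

<svg xmlns="http://www.w3.org/2000/svg" width="235.904mm" height="156.084mm" viewBox="0 0 235.904 156.084">
  <polyline points="39.540,64.522 138.803,55.677 62.852,105.135 189.631,26.204 159.474,117.688" fill="none" stroke="#008000"/>
  <polygon points="79.258,49.150 87.303,40.047 96.406,48.092 88.361,57.195" fill="none" stroke="#008000"/>
  <polyline points="205.296,83.287 114.126,115.653 145.653,20.062 226.072,147.650" fill="none" stroke="#ff0000"/>
</svg>

y_svg = 156.084 − y_m.

[1] S839→`#008000` (cut); open run; points: 39.540,64.522 138.803,55.677 62.852,105.135 189.631,26.204 159.474,117.688

[2] S839→`#008000` (cut); closed run; points: 79.258,49.150 87.303,40.047 96.406,48.092 88.361,57.195

[3] S358→`#ff0000` (engrave); open run; points: 205.296,83.287 114.126,115.653 145.653,20.062 226.072,147.650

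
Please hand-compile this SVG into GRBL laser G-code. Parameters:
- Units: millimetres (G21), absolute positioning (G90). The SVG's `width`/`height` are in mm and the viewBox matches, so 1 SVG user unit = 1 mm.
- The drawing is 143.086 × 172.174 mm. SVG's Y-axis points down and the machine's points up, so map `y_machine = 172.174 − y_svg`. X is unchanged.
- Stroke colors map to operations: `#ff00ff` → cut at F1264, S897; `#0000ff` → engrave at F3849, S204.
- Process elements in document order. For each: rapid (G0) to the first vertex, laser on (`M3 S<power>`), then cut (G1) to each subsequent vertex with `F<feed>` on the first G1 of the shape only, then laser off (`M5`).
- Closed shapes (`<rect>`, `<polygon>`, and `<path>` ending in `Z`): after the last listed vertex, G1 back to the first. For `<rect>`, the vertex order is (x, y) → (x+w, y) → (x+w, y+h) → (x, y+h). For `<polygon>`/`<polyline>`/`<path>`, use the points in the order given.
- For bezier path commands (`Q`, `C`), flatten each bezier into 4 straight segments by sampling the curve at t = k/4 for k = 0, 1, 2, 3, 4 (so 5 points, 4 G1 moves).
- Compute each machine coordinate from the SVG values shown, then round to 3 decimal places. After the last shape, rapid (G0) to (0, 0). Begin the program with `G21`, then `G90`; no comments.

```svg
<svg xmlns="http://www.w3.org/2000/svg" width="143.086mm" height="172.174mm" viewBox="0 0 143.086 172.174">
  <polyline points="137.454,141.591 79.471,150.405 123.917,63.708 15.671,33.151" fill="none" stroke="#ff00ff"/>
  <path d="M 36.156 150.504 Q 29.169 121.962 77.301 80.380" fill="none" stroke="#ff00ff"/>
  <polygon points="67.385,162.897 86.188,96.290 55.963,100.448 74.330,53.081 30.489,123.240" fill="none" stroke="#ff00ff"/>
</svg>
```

viewBox `0 0 143.086 172.174` with mm width/height → 1 unit = 1 mm. Flip: y_m = 172.174 − y_svg.

**Shape 1** — `<polyline>` open polyline, stroke `#ff00ff` → cut (S897, F1264). Machine vertices: (137.454,30.583) → (79.471,21.769) → (123.917,108.466) → (15.671,139.023). Open path.

**Shape 2** — `<path>` quadratic bezier, stroke `#ff00ff` → cut (S897, F1264). Control points (SVG): P0=(36.156,150.504), P1=(29.169,121.962), P2=(77.301,80.380); sampled at t=k/4. Machine vertices: (36.156,21.670) → (36.107,36.756) → (42.949,53.472) → (56.680,71.818) → (77.301,91.794). Open path.

**Shape 3** — `<polygon>` closed polygon, stroke `#ff00ff` → cut (S897, F1264). Machine vertices: (67.385,9.277) → (86.188,75.884) → (55.963,71.726) → (74.330,119.093) → (30.489,48.934) → (67.385,9.277). Closed: final G1 returns to the first vertex.

G21
G90
G0 X137.454 Y30.583
M3 S897
G1 X79.471 Y21.769 F1264
G1 X123.917 Y108.466
G1 X15.671 Y139.023
M5
G0 X36.156 Y21.670
M3 S897
G1 X36.107 Y36.756 F1264
G1 X42.949 Y53.472
G1 X56.680 Y71.818
G1 X77.301 Y91.794
M5
G0 X67.385 Y9.277
M3 S897
G1 X86.188 Y75.884 F1264
G1 X55.963 Y71.726
G1 X74.330 Y119.093
G1 X30.489 Y48.934
G1 X67.385 Y9.277
M5
G0 X0.000 Y0.000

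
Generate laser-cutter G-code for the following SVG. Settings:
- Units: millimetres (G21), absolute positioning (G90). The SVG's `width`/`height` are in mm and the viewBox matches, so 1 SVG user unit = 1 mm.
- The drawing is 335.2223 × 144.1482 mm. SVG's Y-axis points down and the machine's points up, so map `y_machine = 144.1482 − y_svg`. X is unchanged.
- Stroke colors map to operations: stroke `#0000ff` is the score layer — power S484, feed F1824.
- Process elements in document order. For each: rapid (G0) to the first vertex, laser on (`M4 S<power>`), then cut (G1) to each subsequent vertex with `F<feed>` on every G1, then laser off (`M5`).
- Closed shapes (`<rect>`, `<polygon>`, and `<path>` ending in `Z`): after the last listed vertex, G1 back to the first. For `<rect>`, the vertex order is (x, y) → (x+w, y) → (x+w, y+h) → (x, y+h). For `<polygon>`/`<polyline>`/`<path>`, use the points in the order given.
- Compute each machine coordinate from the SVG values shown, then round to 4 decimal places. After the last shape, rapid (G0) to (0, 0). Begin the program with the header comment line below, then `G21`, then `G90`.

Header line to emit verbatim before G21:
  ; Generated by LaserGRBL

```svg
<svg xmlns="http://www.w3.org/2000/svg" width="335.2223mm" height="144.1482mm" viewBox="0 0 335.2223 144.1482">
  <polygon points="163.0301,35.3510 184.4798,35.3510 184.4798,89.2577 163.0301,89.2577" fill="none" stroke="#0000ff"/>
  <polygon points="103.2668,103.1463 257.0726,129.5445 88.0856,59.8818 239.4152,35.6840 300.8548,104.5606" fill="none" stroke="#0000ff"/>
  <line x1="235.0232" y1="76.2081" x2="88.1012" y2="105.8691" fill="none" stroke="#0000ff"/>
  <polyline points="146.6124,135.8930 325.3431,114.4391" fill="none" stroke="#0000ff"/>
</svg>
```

; Generated by LaserGRBL
G21
G90
G0 X163.0301 Y108.7972
M4 S484
G1 X184.4798 Y108.7972 F1824
G1 X184.4798 Y54.8905 F1824
G1 X163.0301 Y54.8905 F1824
G1 X163.0301 Y108.7972 F1824
M5
G0 X103.2668 Y41.0019
M4 S484
G1 X257.0726 Y14.6037 F1824
G1 X88.0856 Y84.2664 F1824
G1 X239.4152 Y108.4642 F1824
G1 X300.8548 Y39.5876 F1824
G1 X103.2668 Y41.0019 F1824
M5
G0 X235.0232 Y67.9401
M4 S484
G1 X88.1012 Y38.2791 F1824
M5
G0 X146.6124 Y8.2552
M4 S484
G1 X325.3431 Y29.7091 F1824
M5
G0 X0.0000 Y0.0000

1 u = 1 mm; y_m = 144.1482 − y.

[1] `<polygon>` rectangle, #0000ff→score S484 F1824: (163.0301,108.7972) → (184.4798,108.7972) → (184.4798,54.8905) → (163.0301,54.8905) → (163.0301,108.7972) (closed)

[2] `<polygon>` closed polygon, #0000ff→score S484 F1824: (103.2668,41.0019) → (257.0726,14.6037) → (88.0856,84.2664) → (239.4152,108.4642) → (300.8548,39.5876) → (103.2668,41.0019) (closed)

[3] `<line>` line segment, #0000ff→score S484 F1824: (235.0232,67.9401) → (88.1012,38.2791)

[4] `<polyline>` line segment, #0000ff→score S484 F1824: (146.6124,8.2552) → (325.3431,29.7091)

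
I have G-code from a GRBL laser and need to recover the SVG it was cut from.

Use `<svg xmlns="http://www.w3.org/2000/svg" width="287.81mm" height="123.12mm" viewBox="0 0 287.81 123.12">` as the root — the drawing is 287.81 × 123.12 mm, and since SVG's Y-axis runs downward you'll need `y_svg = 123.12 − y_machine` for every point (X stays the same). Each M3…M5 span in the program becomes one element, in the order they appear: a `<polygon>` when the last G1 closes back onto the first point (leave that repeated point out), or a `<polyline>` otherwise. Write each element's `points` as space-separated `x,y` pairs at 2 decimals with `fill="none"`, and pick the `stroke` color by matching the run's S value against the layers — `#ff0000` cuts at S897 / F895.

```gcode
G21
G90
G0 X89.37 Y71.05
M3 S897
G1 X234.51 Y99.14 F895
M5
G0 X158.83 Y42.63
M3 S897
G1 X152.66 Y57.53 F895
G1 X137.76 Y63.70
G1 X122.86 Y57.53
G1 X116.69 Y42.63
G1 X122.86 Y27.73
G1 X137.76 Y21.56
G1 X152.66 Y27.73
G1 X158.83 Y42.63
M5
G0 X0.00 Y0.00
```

y_svg = 123.12 − y_m. Every run uses S897, so all elements get stroke `#ff0000` (cut).

[1] open run; points: 89.37,52.07 234.51,23.98

[2] closed run; points: 158.83,80.49 152.66,65.59 137.76,59.42 122.86,65.59 116.69,80.49 122.86,95.39 137.76,101.56 152.66,95.39

<svg xmlns="http://www.w3.org/2000/svg" width="287.81mm" height="123.12mm" viewBox="0 0 287.81 123.12">
  <polyline points="89.37,52.07 234.51,23.98" fill="none" stroke="#ff0000"/>
  <polygon points="158.83,80.49 152.66,65.59 137.76,59.42 122.86,65.59 116.69,80.49 122.86,95.39 137.76,101.56 152.66,95.39" fill="none" stroke="#ff0000"/>
</svg>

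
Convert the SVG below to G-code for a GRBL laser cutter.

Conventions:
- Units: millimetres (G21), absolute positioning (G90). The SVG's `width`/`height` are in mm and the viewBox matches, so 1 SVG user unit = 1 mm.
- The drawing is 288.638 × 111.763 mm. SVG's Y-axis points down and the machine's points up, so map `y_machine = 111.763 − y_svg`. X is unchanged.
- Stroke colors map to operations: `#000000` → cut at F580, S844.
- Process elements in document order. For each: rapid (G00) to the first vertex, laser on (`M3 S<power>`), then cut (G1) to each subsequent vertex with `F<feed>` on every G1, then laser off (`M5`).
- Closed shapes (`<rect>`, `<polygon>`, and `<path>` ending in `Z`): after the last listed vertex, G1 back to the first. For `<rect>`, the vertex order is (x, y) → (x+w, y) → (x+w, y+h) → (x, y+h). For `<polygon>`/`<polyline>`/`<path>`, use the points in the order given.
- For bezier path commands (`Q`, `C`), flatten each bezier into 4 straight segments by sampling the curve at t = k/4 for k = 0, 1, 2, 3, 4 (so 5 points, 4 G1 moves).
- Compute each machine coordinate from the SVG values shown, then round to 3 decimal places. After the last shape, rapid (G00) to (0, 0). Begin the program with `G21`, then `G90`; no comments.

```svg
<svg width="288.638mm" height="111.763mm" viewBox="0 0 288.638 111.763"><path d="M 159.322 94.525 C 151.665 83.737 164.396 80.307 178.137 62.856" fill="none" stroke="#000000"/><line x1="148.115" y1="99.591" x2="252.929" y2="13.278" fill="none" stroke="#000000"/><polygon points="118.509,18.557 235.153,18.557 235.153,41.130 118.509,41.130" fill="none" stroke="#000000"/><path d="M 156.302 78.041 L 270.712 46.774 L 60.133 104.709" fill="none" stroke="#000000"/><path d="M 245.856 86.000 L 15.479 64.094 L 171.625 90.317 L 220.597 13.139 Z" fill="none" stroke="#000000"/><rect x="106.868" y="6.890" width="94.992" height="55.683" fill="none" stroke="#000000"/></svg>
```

G21
G90
G00 X159.322 Y17.238
M3 S844
G1 X157.099 Y24.283 F580
G1 X160.705 Y30.574 F580
G1 X168.323 Y38.114 F580
G1 X178.137 Y48.907 F580
M5
G00 X148.115 Y12.172
M3 S844
G1 X252.929 Y98.485 F580
M5
G00 X118.509 Y93.206
M3 S844
G1 X235.153 Y93.206 F580
G1 X235.153 Y70.633 F580
G1 X118.509 Y70.633 F580
G1 X118.509 Y93.206 F580
M5
G00 X156.302 Y33.722
M3 S844
G1 X270.712 Y64.989 F580
G1 X60.133 Y7.054 F580
M5
G00 X245.856 Y25.763
M3 S844
G1 X15.479 Y47.669 F580
G1 X171.625 Y21.446 F580
G1 X220.597 Y98.624 F580
G1 X245.856 Y25.763 F580
M5
G00 X106.868 Y104.873
M3 S844
G1 X201.860 Y104.873 F580
G1 X201.860 Y49.190 F580
G1 X106.868 Y49.190 F580
G1 X106.868 Y104.873 F580
M5
G00 X0.000 Y0.000

viewBox `0 0 288.638 111.763` with mm width/height → 1 unit = 1 mm. Flip: y_m = 111.763 − y_svg.

**Shape 1** — `<path>` cubic bezier, stroke `#000000` → cut (S844, F580). Control points (SVG): P0=(159.322,94.525), P1=(151.665,83.737), P2=(164.396,80.307), P3=(178.137,62.856); sampled at t=k/4. Machine vertices: (159.322,17.238) → (157.099,24.283) → (160.705,30.574) → (168.323,38.114) → (178.137,48.907). Open path.

**Shape 2** — `<line>` line segment, stroke `#000000` → cut (S844, F580). Machine vertices: (148.115,12.172) → (252.929,98.485). Open path.

**Shape 3** — `<polygon>` rectangle, stroke `#000000` → cut (S844, F580). Machine vertices: (118.509,93.206) → (235.153,93.206) → (235.153,70.633) → (118.509,70.633) → (118.509,93.206). Closed: final G1 returns to the first vertex.

**Shape 4** — `<path>` open polyline, stroke `#000000` → cut (S844, F580). Machine vertices: (156.302,33.722) → (270.712,64.989) → (60.133,7.054). Open path.

**Shape 5** — `<path>` closed polygon, stroke `#000000` → cut (S844, F580). Machine vertices: (245.856,25.763) → (15.479,47.669) → (171.625,21.446) → (220.597,98.624) → (245.856,25.763). Closed: final G1 returns to the first vertex.

**Shape 6** — `<rect>` rectangle, stroke `#000000` → cut (S844, F580). Machine vertices: (106.868,104.873) → (201.860,104.873) → (201.860,49.190) → (106.868,49.190) → (106.868,104.873). Closed: final G1 returns to the first vertex.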